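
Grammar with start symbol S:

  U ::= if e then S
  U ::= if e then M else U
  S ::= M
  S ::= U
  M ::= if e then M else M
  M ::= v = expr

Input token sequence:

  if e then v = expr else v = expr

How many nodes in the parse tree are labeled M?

[S [M if e then [M v = expr] else [M v = expr]]]

3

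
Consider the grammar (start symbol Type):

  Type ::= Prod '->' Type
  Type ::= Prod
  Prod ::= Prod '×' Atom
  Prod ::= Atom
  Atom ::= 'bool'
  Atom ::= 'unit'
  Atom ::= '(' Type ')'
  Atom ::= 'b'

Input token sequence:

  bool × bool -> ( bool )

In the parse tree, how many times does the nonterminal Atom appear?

4

[Type [Prod [Prod [Atom bool]] × [Atom bool]] -> [Type [Prod [Atom ( [Type [Prod [Atom bool]]] )]]]]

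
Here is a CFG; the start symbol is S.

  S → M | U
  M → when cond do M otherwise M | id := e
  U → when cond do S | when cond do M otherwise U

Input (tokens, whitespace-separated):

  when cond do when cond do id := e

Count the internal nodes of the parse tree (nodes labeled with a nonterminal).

6

[S [U when cond do [S [U when cond do [S [M id := e]]]]]]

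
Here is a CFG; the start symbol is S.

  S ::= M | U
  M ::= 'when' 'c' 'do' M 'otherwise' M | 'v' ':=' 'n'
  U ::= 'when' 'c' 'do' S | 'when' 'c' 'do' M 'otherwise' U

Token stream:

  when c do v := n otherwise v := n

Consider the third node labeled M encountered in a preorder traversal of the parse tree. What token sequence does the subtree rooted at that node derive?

[S [M when c do [M v := n] otherwise [M v := n]]]

v := n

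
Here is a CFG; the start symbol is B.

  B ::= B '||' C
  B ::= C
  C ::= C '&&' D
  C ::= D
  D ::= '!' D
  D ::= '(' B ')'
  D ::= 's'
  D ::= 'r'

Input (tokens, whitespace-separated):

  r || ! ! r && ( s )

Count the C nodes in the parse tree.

4

[B [B [C [D r]]] || [C [C [D ! [D ! [D r]]]] && [D ( [B [C [D s]]] )]]]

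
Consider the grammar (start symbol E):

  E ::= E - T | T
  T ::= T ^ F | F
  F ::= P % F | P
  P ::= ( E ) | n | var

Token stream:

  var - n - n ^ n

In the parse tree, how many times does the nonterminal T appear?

[E [E [E [T [F [P var]]]] - [T [F [P n]]]] - [T [T [F [P n]]] ^ [F [P n]]]]

4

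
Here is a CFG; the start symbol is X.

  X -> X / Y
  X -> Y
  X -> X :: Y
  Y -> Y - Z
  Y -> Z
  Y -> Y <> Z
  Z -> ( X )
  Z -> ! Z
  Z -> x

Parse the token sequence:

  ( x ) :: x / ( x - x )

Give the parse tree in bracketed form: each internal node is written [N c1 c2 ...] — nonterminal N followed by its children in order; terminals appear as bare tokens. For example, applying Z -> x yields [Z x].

X
X / Y
X :: Y / Y
Y :: Y / Y
Z :: Y / Y
( X ) :: Y / Y
( Y ) :: Y / Y
( Z ) :: Y / Y
( x ) :: Y / Y
( x ) :: Z / Y
( x ) :: x / Y
( x ) :: x / Z
( x ) :: x / ( X )
( x ) :: x / ( Y )
( x ) :: x / ( Y - Z )
( x ) :: x / ( Z - Z )
( x ) :: x / ( x - Z )
( x ) :: x / ( x - x )

[X [X [X [Y [Z ( [X [Y [Z x]]] )]]] :: [Y [Z x]]] / [Y [Z ( [X [Y [Y [Z x]] - [Z x]]] )]]]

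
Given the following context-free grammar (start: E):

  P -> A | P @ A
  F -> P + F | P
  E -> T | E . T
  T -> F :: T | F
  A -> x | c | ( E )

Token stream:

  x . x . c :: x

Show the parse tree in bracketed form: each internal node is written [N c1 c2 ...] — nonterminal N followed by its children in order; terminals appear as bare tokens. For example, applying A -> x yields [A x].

[E [E [E [T [F [P [A x]]]]] . [T [F [P [A x]]]]] . [T [F [P [A c]]] :: [T [F [P [A x]]]]]]

E
E . T
E . T . T
T . T . T
F . T . T
P . T . T
A . T . T
x . T . T
x . F . T
x . P . T
x . A . T
x . x . T
x . x . F :: T
x . x . P :: T
x . x . A :: T
x . x . c :: T
x . x . c :: F
x . x . c :: P
x . x . c :: A
x . x . c :: x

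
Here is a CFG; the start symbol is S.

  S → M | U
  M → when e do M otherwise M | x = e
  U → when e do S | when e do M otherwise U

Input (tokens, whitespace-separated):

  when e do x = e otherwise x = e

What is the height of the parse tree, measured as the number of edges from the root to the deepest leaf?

3

[S [M when e do [M x = e] otherwise [M x = e]]]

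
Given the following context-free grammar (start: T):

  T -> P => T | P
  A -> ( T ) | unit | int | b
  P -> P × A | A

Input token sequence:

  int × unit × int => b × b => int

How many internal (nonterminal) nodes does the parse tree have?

[T [P [P [P [A int]] × [A unit]] × [A int]] => [T [P [P [A b]] × [A b]] => [T [P [A int]]]]]

15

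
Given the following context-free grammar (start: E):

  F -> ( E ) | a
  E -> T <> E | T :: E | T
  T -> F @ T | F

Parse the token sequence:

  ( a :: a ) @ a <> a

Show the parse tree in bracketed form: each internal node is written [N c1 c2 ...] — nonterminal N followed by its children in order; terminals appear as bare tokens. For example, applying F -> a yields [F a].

E
T <> E
F @ T <> E
( E ) @ T <> E
( T :: E ) @ T <> E
( F :: E ) @ T <> E
( a :: E ) @ T <> E
( a :: T ) @ T <> E
( a :: F ) @ T <> E
( a :: a ) @ T <> E
( a :: a ) @ F <> E
( a :: a ) @ a <> E
( a :: a ) @ a <> T
( a :: a ) @ a <> F
( a :: a ) @ a <> a

[E [T [F ( [E [T [F a]] :: [E [T [F a]]]] )] @ [T [F a]]] <> [E [T [F a]]]]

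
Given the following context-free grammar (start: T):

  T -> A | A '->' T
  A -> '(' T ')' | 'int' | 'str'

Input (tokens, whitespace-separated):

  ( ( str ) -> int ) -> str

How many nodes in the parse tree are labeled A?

[T [A ( [T [A ( [T [A str]] )] -> [T [A int]]] )] -> [T [A str]]]

5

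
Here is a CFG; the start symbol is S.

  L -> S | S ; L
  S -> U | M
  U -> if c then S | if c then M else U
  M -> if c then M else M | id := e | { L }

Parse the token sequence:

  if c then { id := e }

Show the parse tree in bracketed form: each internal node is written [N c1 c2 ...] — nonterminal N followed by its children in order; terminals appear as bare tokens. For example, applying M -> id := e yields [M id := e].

[S [U if c then [S [M { [L [S [M id := e]]] }]]]]

S
U
if c then S
if c then M
if c then { L }
if c then { S }
if c then { M }
if c then { id := e }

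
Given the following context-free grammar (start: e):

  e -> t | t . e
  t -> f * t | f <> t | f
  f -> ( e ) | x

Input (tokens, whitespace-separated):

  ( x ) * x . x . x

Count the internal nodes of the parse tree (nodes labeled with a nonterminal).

[e [t [f ( [e [t [f x]]] )] * [t [f x]]] . [e [t [f x]] . [e [t [f x]]]]]

14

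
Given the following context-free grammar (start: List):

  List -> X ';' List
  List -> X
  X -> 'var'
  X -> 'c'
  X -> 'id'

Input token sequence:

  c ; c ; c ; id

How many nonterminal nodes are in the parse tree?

8

[List [X c] ; [List [X c] ; [List [X c] ; [List [X id]]]]]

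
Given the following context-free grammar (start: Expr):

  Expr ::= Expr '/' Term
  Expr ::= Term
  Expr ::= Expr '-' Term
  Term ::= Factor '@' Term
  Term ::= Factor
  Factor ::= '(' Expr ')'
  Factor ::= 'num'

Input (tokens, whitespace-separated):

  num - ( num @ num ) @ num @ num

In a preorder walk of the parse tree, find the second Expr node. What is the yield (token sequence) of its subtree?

[Expr [Expr [Term [Factor num]]] - [Term [Factor ( [Expr [Term [Factor num] @ [Term [Factor num]]]] )] @ [Term [Factor num] @ [Term [Factor num]]]]]

num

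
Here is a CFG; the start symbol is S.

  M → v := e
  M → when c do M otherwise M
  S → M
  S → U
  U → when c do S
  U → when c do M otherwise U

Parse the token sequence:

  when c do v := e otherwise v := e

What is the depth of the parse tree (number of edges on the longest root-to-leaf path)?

[S [M when c do [M v := e] otherwise [M v := e]]]

3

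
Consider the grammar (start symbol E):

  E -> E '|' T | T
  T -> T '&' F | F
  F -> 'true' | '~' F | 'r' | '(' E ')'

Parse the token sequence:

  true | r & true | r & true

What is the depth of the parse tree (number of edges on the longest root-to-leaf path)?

[E [E [E [T [F true]]] | [T [T [F r]] & [F true]]] | [T [T [F r]] & [F true]]]

5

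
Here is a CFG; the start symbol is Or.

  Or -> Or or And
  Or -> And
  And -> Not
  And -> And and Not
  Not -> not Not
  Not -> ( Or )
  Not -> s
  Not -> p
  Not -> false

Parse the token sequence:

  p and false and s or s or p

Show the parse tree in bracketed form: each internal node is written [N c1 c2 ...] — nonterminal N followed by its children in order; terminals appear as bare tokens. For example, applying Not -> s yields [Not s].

[Or [Or [Or [And [And [And [Not p]] and [Not false]] and [Not s]]] or [And [Not s]]] or [And [Not p]]]

Or
Or or And
Or or And or And
And or And or And
And and Not or And or And
And and Not and Not or And or And
Not and Not and Not or And or And
p and Not and Not or And or And
p and false and Not or And or And
p and false and s or And or And
p and false and s or Not or And
p and false and s or s or And
p and false and s or s or Not
p and false and s or s or p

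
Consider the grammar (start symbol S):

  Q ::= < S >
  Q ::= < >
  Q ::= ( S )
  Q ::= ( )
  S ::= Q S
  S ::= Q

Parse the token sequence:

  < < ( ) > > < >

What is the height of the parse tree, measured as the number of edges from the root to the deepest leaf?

[S [Q < [S [Q < [S [Q ( )]] >]] >] [S [Q < >]]]

6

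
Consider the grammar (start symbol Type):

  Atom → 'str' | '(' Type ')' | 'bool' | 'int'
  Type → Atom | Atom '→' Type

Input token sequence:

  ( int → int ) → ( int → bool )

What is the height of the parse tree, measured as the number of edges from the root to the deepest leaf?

[Type [Atom ( [Type [Atom int] → [Type [Atom int]]] )] → [Type [Atom ( [Type [Atom int] → [Type [Atom bool]]] )]]]

6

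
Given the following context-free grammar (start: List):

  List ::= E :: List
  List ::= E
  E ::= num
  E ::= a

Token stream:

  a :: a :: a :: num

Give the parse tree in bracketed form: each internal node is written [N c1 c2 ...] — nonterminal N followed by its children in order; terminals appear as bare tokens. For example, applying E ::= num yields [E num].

[List [E a] :: [List [E a] :: [List [E a] :: [List [E num]]]]]

List
E :: List
a :: List
a :: E :: List
a :: a :: List
a :: a :: E :: List
a :: a :: a :: List
a :: a :: a :: E
a :: a :: a :: num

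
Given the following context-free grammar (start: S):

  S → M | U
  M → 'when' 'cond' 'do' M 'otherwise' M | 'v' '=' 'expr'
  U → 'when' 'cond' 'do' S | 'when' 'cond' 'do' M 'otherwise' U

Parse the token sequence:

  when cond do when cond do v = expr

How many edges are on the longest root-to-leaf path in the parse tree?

6

[S [U when cond do [S [U when cond do [S [M v = expr]]]]]]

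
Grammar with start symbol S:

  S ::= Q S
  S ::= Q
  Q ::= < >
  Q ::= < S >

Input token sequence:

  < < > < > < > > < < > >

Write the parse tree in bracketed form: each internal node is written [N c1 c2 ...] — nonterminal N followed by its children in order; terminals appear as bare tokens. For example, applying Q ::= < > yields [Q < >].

[S [Q < [S [Q < >] [S [Q < >] [S [Q < >]]]] >] [S [Q < [S [Q < >]] >]]]

S
Q S
< S > S
< Q S > S
< < > S > S
< < > Q S > S
< < > < > S > S
< < > < > Q > S
< < > < > < > > S
< < > < > < > > Q
< < > < > < > > < S >
< < > < > < > > < Q >
< < > < > < > > < < > >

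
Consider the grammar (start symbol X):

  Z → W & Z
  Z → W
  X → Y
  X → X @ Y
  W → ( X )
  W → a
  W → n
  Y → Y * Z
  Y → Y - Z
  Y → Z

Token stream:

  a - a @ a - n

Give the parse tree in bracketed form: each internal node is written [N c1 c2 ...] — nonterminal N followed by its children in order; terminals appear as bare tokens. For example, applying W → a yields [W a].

X
X @ Y
Y @ Y
Y - Z @ Y
Z - Z @ Y
W - Z @ Y
a - Z @ Y
a - W @ Y
a - a @ Y
a - a @ Y - Z
a - a @ Z - Z
a - a @ W - Z
a - a @ a - Z
a - a @ a - W
a - a @ a - n

[X [X [Y [Y [Z [W a]]] - [Z [W a]]]] @ [Y [Y [Z [W a]]] - [Z [W n]]]]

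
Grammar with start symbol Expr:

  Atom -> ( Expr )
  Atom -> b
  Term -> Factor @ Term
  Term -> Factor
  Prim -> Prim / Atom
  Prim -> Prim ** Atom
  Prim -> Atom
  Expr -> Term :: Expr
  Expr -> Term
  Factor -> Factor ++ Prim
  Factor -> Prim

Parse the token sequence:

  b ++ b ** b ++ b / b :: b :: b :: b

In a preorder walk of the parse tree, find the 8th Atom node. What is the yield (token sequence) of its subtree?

b

[Expr [Term [Factor [Factor [Factor [Prim [Atom b]]] ++ [Prim [Prim [Atom b]] ** [Atom b]]] ++ [Prim [Prim [Atom b]] / [Atom b]]]] :: [Expr [Term [Factor [Prim [Atom b]]]] :: [Expr [Term [Factor [Prim [Atom b]]]] :: [Expr [Term [Factor [Prim [Atom b]]]]]]]]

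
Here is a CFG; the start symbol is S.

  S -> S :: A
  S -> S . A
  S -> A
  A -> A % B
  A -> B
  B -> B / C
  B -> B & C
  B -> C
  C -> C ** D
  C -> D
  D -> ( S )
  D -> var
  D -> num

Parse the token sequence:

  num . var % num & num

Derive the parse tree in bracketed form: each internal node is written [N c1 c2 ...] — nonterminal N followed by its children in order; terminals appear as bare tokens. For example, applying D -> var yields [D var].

[S [S [A [B [C [D num]]]]] . [A [A [B [C [D var]]]] % [B [B [C [D num]]] & [C [D num]]]]]

S
S . A
A . A
B . A
C . A
D . A
num . A
num . A % B
num . B % B
num . C % B
num . D % B
num . var % B
num . var % B & C
num . var % C & C
num . var % D & C
num . var % num & C
num . var % num & D
num . var % num & num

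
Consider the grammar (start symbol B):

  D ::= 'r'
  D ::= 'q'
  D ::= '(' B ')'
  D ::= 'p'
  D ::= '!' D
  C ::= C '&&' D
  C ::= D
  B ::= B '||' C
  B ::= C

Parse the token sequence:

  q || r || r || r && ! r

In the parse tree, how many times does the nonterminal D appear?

[B [B [B [B [C [D q]]] || [C [D r]]] || [C [D r]]] || [C [C [D r]] && [D ! [D r]]]]

6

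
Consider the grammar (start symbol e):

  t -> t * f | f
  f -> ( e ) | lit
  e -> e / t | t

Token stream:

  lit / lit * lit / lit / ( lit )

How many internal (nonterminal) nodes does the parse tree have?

17

[e [e [e [e [t [f lit]]] / [t [t [f lit]] * [f lit]]] / [t [f lit]]] / [t [f ( [e [t [f lit]]] )]]]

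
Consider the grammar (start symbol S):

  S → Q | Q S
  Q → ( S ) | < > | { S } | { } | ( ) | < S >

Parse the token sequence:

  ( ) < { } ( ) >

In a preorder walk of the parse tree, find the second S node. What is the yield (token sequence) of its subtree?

[S [Q ( )] [S [Q < [S [Q { }] [S [Q ( )]]] >]]]

< { } ( ) >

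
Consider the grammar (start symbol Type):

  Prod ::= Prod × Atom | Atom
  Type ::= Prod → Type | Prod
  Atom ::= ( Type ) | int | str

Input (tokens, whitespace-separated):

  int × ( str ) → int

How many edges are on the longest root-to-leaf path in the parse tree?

[Type [Prod [Prod [Atom int]] × [Atom ( [Type [Prod [Atom str]]] )]] → [Type [Prod [Atom int]]]]

6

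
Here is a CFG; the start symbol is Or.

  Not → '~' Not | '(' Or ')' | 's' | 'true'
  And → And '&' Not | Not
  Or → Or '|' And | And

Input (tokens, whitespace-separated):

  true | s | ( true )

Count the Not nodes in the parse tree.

[Or [Or [Or [And [Not true]]] | [And [Not s]]] | [And [Not ( [Or [And [Not true]]] )]]]

4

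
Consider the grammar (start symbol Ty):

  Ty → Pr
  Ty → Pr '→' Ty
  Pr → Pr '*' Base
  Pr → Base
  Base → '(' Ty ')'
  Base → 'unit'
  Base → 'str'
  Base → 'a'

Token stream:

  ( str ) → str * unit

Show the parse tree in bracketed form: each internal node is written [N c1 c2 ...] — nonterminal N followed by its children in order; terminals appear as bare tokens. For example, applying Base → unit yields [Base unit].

[Ty [Pr [Base ( [Ty [Pr [Base str]]] )]] → [Ty [Pr [Pr [Base str]] * [Base unit]]]]

Ty
Pr → Ty
Base → Ty
( Ty ) → Ty
( Pr ) → Ty
( Base ) → Ty
( str ) → Ty
( str ) → Pr
( str ) → Pr * Base
( str ) → Base * Base
( str ) → str * Base
( str ) → str * unit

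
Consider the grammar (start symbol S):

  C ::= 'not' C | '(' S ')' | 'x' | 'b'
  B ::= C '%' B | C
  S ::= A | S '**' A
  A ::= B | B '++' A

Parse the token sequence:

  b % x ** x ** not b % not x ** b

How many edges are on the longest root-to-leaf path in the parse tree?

[S [S [S [S [A [B [C b] % [B [C x]]]]] ** [A [B [C x]]]] ** [A [B [C not [C b]] % [B [C not [C x]]]]]] ** [A [B [C b]]]]

8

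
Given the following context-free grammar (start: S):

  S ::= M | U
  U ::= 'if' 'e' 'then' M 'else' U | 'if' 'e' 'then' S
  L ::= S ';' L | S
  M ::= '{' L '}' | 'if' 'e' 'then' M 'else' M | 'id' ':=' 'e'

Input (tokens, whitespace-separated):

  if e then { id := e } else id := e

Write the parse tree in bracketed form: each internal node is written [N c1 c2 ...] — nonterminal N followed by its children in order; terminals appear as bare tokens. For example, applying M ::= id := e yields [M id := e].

[S [M if e then [M { [L [S [M id := e]]] }] else [M id := e]]]

S
M
if e then M else M
if e then { L } else M
if e then { S } else M
if e then { M } else M
if e then { id := e } else M
if e then { id := e } else id := e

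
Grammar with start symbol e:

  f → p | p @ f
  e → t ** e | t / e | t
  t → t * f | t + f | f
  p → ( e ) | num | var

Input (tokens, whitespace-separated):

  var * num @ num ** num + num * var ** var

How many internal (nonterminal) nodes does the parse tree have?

[e [t [t [f [p var]]] * [f [p num] @ [f [p num]]]] ** [e [t [t [t [f [p num]]] + [f [p num]]] * [f [p var]]] ** [e [t [f [p var]]]]]]

23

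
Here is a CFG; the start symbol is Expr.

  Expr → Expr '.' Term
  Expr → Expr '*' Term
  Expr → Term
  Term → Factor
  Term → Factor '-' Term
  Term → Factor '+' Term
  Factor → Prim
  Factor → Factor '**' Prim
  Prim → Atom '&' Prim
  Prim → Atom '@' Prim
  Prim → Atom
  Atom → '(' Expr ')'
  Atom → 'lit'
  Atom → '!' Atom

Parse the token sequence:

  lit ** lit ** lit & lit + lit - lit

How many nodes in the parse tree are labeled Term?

3

[Expr [Term [Factor [Factor [Factor [Prim [Atom lit]]] ** [Prim [Atom lit]]] ** [Prim [Atom lit] & [Prim [Atom lit]]]] + [Term [Factor [Prim [Atom lit]]] - [Term [Factor [Prim [Atom lit]]]]]]]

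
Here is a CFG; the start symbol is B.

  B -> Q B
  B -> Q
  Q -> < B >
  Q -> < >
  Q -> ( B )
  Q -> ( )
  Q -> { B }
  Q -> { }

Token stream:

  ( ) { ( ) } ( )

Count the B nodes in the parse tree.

4

[B [Q ( )] [B [Q { [B [Q ( )]] }] [B [Q ( )]]]]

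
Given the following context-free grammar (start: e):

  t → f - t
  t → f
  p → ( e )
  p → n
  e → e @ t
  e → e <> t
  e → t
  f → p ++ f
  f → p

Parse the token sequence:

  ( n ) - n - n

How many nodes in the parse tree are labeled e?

[e [t [f [p ( [e [t [f [p n]]]] )]] - [t [f [p n]] - [t [f [p n]]]]]]

2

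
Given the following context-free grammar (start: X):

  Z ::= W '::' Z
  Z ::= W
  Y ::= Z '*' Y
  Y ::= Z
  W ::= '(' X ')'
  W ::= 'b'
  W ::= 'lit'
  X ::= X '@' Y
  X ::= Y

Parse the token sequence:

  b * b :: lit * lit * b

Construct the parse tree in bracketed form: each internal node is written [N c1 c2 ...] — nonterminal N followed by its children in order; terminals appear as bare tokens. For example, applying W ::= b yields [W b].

X
Y
Z * Y
W * Y
b * Y
b * Z * Y
b * W :: Z * Y
b * b :: Z * Y
b * b :: W * Y
b * b :: lit * Y
b * b :: lit * Z * Y
b * b :: lit * W * Y
b * b :: lit * lit * Y
b * b :: lit * lit * Z
b * b :: lit * lit * W
b * b :: lit * lit * b

[X [Y [Z [W b]] * [Y [Z [W b] :: [Z [W lit]]] * [Y [Z [W lit]] * [Y [Z [W b]]]]]]]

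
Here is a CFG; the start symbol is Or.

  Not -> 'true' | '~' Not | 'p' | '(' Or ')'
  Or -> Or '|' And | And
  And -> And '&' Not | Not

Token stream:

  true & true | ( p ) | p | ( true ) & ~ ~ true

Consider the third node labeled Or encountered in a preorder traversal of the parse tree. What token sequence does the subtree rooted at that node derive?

true & true | ( p )

[Or [Or [Or [Or [And [And [Not true]] & [Not true]]] | [And [Not ( [Or [And [Not p]]] )]]] | [And [Not p]]] | [And [And [Not ( [Or [And [Not true]]] )]] & [Not ~ [Not ~ [Not true]]]]]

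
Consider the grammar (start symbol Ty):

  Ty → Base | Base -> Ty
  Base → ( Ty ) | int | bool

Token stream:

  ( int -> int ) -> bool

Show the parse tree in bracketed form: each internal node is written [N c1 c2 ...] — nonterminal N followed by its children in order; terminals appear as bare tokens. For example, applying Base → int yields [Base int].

[Ty [Base ( [Ty [Base int] -> [Ty [Base int]]] )] -> [Ty [Base bool]]]

Ty
Base -> Ty
( Ty ) -> Ty
( Base -> Ty ) -> Ty
( int -> Ty ) -> Ty
( int -> Base ) -> Ty
( int -> int ) -> Ty
( int -> int ) -> Base
( int -> int ) -> bool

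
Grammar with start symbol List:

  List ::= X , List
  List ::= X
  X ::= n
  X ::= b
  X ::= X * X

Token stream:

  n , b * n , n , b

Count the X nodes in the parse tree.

[List [X n] , [List [X [X b] * [X n]] , [List [X n] , [List [X b]]]]]

6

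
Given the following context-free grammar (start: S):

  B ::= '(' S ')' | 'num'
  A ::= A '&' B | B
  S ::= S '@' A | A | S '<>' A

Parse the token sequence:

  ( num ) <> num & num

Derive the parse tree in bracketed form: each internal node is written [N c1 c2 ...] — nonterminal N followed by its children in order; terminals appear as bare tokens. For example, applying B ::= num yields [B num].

S
S <> A
A <> A
B <> A
( S ) <> A
( A ) <> A
( B ) <> A
( num ) <> A
( num ) <> A & B
( num ) <> B & B
( num ) <> num & B
( num ) <> num & num

[S [S [A [B ( [S [A [B num]]] )]]] <> [A [A [B num]] & [B num]]]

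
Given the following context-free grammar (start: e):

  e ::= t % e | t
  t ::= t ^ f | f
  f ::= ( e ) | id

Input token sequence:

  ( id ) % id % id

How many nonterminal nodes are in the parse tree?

[e [t [f ( [e [t [f id]]] )]] % [e [t [f id]] % [e [t [f id]]]]]

12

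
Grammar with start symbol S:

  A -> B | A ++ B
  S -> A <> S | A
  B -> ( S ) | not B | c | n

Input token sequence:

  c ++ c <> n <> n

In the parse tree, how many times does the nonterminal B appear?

[S [A [A [B c]] ++ [B c]] <> [S [A [B n]] <> [S [A [B n]]]]]

4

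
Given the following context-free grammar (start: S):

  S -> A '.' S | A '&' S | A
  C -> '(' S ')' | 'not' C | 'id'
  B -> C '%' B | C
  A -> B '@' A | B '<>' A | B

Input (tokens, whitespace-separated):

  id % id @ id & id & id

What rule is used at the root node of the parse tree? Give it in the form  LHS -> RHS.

[S [A [B [C id] % [B [C id]]] @ [A [B [C id]]]] & [S [A [B [C id]]] & [S [A [B [C id]]]]]]

S -> A '&' S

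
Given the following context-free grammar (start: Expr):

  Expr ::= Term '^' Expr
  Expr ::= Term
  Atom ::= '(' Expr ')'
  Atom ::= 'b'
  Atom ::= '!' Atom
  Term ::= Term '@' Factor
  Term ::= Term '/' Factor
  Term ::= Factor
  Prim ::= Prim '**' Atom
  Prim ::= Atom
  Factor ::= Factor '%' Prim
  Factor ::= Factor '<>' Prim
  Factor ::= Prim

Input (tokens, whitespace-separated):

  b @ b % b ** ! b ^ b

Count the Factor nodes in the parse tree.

4

[Expr [Term [Term [Factor [Prim [Atom b]]]] @ [Factor [Factor [Prim [Atom b]]] % [Prim [Prim [Atom b]] ** [Atom ! [Atom b]]]]] ^ [Expr [Term [Factor [Prim [Atom b]]]]]]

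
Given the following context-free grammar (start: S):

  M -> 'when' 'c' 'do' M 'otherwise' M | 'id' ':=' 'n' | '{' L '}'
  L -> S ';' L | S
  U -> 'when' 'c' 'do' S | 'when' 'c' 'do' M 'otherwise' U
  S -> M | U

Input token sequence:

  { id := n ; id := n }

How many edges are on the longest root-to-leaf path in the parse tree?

[S [M { [L [S [M id := n]] ; [L [S [M id := n]]]] }]]

6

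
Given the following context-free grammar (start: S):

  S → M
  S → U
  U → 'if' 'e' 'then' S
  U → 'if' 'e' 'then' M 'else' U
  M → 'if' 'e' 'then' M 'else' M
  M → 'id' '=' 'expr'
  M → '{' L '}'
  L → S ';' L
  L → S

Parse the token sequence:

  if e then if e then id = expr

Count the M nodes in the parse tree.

1

[S [U if e then [S [U if e then [S [M id = expr]]]]]]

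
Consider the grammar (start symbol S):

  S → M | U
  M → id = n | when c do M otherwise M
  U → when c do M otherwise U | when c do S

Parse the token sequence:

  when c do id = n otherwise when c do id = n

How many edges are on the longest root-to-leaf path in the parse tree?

5

[S [U when c do [M id = n] otherwise [U when c do [S [M id = n]]]]]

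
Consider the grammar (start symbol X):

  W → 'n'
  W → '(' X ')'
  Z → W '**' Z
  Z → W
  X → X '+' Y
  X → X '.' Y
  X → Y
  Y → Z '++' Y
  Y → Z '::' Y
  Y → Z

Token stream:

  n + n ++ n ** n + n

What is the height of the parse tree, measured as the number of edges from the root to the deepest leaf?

[X [X [X [Y [Z [W n]]]] + [Y [Z [W n]] ++ [Y [Z [W n] ** [Z [W n]]]]]] + [Y [Z [W n]]]]

7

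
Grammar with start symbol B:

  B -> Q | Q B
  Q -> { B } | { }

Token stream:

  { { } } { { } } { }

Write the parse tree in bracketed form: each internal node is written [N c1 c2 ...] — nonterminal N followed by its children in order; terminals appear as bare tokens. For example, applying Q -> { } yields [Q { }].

B
Q B
{ B } B
{ Q } B
{ { } } B
{ { } } Q B
{ { } } { B } B
{ { } } { Q } B
{ { } } { { } } B
{ { } } { { } } Q
{ { } } { { } } { }

[B [Q { [B [Q { }]] }] [B [Q { [B [Q { }]] }] [B [Q { }]]]]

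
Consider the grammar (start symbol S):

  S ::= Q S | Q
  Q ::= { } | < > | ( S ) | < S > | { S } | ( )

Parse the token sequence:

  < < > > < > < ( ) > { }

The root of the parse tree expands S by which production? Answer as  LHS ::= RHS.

S ::= Q S

[S [Q < [S [Q < >]] >] [S [Q < >] [S [Q < [S [Q ( )]] >] [S [Q { }]]]]]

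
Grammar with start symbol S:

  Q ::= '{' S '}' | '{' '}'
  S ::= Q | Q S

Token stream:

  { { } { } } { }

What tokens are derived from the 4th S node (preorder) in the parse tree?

{ }

[S [Q { [S [Q { }] [S [Q { }]]] }] [S [Q { }]]]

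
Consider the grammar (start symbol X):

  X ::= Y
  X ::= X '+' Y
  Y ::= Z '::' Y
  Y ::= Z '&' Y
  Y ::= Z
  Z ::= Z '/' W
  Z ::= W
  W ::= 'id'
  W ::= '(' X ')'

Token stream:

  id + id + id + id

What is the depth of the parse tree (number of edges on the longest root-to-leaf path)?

7

[X [X [X [X [Y [Z [W id]]]] + [Y [Z [W id]]]] + [Y [Z [W id]]]] + [Y [Z [W id]]]]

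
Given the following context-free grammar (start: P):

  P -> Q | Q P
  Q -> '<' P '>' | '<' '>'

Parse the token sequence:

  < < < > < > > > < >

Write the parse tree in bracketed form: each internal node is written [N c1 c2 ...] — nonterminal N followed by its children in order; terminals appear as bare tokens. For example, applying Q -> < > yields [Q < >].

[P [Q < [P [Q < [P [Q < >] [P [Q < >]]] >]] >] [P [Q < >]]]

P
Q P
< P > P
< Q > P
< < P > > P
< < Q P > > P
< < < > P > > P
< < < > Q > > P
< < < > < > > > P
< < < > < > > > Q
< < < > < > > > < >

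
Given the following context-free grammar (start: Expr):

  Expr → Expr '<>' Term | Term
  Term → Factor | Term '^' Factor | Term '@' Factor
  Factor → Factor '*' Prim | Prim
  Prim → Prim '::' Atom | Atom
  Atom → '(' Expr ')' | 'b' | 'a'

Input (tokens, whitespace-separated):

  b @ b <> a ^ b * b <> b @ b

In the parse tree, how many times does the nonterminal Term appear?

[Expr [Expr [Expr [Term [Term [Factor [Prim [Atom b]]]] @ [Factor [Prim [Atom b]]]]] <> [Term [Term [Factor [Prim [Atom a]]]] ^ [Factor [Factor [Prim [Atom b]]] * [Prim [Atom b]]]]] <> [Term [Term [Factor [Prim [Atom b]]]] @ [Factor [Prim [Atom b]]]]]

6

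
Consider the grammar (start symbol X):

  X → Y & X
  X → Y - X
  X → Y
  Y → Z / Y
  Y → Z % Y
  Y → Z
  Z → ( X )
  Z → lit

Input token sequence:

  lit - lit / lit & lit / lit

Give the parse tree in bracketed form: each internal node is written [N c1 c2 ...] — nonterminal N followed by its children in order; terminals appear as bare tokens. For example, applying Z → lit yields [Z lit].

X
Y - X
Z - X
lit - X
lit - Y & X
lit - Z / Y & X
lit - lit / Y & X
lit - lit / Z & X
lit - lit / lit & X
lit - lit / lit & Y
lit - lit / lit & Z / Y
lit - lit / lit & lit / Y
lit - lit / lit & lit / Z
lit - lit / lit & lit / lit

[X [Y [Z lit]] - [X [Y [Z lit] / [Y [Z lit]]] & [X [Y [Z lit] / [Y [Z lit]]]]]]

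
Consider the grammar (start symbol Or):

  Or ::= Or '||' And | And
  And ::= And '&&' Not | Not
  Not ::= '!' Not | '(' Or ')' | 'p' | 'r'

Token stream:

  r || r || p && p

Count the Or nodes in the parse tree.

3

[Or [Or [Or [And [Not r]]] || [And [Not r]]] || [And [And [Not p]] && [Not p]]]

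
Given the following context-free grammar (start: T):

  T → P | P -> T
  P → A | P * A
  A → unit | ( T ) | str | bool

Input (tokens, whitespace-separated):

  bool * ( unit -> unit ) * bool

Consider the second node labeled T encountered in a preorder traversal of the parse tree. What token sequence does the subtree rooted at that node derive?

unit -> unit

[T [P [P [P [A bool]] * [A ( [T [P [A unit]] -> [T [P [A unit]]]] )]] * [A bool]]]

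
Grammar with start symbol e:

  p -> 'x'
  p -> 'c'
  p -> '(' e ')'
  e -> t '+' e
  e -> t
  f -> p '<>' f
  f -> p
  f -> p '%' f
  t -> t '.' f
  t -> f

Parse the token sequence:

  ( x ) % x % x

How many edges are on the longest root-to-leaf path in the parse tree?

8

[e [t [f [p ( [e [t [f [p x]]]] )] % [f [p x] % [f [p x]]]]]]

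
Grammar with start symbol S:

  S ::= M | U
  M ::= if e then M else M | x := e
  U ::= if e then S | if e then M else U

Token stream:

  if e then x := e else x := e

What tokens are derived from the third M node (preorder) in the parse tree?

[S [M if e then [M x := e] else [M x := e]]]

x := e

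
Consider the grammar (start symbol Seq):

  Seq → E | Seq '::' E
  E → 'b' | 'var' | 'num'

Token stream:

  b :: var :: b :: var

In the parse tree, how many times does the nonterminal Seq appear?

4

[Seq [Seq [Seq [Seq [E b]] :: [E var]] :: [E b]] :: [E var]]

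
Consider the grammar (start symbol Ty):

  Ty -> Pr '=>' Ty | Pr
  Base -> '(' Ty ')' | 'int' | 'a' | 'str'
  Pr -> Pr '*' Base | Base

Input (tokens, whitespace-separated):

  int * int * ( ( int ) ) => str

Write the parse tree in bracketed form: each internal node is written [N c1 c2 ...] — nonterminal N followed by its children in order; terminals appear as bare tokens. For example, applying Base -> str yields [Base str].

Ty
Pr => Ty
Pr * Base => Ty
Pr * Base * Base => Ty
Base * Base * Base => Ty
int * Base * Base => Ty
int * int * Base => Ty
int * int * ( Ty ) => Ty
int * int * ( Pr ) => Ty
int * int * ( Base ) => Ty
int * int * ( ( Ty ) ) => Ty
int * int * ( ( Pr ) ) => Ty
int * int * ( ( Base ) ) => Ty
int * int * ( ( int ) ) => Ty
int * int * ( ( int ) ) => Pr
int * int * ( ( int ) ) => Base
int * int * ( ( int ) ) => str

[Ty [Pr [Pr [Pr [Base int]] * [Base int]] * [Base ( [Ty [Pr [Base ( [Ty [Pr [Base int]]] )]]] )]] => [Ty [Pr [Base str]]]]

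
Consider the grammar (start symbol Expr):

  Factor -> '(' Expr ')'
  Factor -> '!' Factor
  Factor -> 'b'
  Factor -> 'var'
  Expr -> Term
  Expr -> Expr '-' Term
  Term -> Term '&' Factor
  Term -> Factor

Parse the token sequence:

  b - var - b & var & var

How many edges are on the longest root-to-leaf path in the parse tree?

[Expr [Expr [Expr [Term [Factor b]]] - [Term [Factor var]]] - [Term [Term [Term [Factor b]] & [Factor var]] & [Factor var]]]

5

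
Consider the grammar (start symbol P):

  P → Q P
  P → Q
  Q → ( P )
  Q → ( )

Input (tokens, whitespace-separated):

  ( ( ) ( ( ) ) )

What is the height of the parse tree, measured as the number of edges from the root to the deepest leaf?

[P [Q ( [P [Q ( )] [P [Q ( [P [Q ( )]] )]]] )]]

7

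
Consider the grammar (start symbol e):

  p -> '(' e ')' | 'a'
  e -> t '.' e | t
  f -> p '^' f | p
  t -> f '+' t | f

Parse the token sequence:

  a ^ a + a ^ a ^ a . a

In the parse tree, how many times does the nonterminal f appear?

[e [t [f [p a] ^ [f [p a]]] + [t [f [p a] ^ [f [p a] ^ [f [p a]]]]]] . [e [t [f [p a]]]]]

6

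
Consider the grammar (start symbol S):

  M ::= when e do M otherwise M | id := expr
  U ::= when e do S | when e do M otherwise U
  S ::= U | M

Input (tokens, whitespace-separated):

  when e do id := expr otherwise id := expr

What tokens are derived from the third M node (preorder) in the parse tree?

[S [M when e do [M id := expr] otherwise [M id := expr]]]

id := expr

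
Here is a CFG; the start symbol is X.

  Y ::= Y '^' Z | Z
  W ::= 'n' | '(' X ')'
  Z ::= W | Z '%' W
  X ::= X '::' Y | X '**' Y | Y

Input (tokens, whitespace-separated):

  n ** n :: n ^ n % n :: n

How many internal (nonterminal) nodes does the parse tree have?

[X [X [X [X [Y [Z [W n]]]] ** [Y [Z [W n]]]] :: [Y [Y [Z [W n]]] ^ [Z [Z [W n]] % [W n]]]] :: [Y [Z [W n]]]]

21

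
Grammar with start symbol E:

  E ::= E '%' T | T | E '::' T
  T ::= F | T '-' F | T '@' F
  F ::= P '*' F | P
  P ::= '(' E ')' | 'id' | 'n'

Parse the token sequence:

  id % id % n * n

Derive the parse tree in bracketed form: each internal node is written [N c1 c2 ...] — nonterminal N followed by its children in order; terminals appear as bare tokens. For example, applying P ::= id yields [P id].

E
E % T
E % T % T
T % T % T
F % T % T
P % T % T
id % T % T
id % F % T
id % P % T
id % id % T
id % id % F
id % id % P * F
id % id % n * F
id % id % n * P
id % id % n * n

[E [E [E [T [F [P id]]]] % [T [F [P id]]]] % [T [F [P n] * [F [P n]]]]]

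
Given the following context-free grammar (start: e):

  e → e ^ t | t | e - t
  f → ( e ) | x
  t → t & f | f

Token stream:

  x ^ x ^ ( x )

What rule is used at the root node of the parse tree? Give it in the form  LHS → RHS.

[e [e [e [t [f x]]] ^ [t [f x]]] ^ [t [f ( [e [t [f x]]] )]]]

e → e ^ t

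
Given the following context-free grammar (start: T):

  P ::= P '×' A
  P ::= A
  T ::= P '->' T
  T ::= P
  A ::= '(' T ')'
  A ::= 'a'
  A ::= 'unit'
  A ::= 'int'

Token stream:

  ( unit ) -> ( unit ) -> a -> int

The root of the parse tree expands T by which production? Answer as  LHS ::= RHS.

[T [P [A ( [T [P [A unit]]] )]] -> [T [P [A ( [T [P [A unit]]] )]] -> [T [P [A a]] -> [T [P [A int]]]]]]

T ::= P '->' T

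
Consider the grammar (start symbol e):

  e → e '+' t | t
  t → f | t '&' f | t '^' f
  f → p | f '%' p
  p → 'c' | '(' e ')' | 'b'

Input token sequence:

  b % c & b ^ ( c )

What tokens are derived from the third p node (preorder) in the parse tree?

b

[e [t [t [t [f [f [p b]] % [p c]]] & [f [p b]]] ^ [f [p ( [e [t [f [p c]]]] )]]]]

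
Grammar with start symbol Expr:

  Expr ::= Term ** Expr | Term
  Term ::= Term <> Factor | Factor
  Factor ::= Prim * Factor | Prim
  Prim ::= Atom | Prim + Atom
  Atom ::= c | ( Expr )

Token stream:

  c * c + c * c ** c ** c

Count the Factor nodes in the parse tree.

[Expr [Term [Factor [Prim [Atom c]] * [Factor [Prim [Prim [Atom c]] + [Atom c]] * [Factor [Prim [Atom c]]]]]] ** [Expr [Term [Factor [Prim [Atom c]]]] ** [Expr [Term [Factor [Prim [Atom c]]]]]]]

5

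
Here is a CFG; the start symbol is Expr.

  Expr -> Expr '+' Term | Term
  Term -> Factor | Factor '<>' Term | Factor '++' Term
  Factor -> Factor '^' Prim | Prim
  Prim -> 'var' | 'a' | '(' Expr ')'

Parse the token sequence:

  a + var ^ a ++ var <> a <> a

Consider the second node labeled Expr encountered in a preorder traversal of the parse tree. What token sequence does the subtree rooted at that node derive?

[Expr [Expr [Term [Factor [Prim a]]]] + [Term [Factor [Factor [Prim var]] ^ [Prim a]] ++ [Term [Factor [Prim var]] <> [Term [Factor [Prim a]] <> [Term [Factor [Prim a]]]]]]]

a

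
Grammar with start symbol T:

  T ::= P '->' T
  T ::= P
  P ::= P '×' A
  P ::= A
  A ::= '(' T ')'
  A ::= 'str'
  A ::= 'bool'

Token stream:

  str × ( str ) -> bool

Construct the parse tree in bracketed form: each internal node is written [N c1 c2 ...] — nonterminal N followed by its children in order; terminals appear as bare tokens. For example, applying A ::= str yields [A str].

T
P -> T
P × A -> T
A × A -> T
str × A -> T
str × ( T ) -> T
str × ( P ) -> T
str × ( A ) -> T
str × ( str ) -> T
str × ( str ) -> P
str × ( str ) -> A
str × ( str ) -> bool

[T [P [P [A str]] × [A ( [T [P [A str]]] )]] -> [T [P [A bool]]]]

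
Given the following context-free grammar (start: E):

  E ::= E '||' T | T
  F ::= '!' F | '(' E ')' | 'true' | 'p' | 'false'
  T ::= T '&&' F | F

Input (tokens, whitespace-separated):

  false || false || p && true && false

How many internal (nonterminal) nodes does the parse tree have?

[E [E [E [T [F false]]] || [T [F false]]] || [T [T [T [F p]] && [F true]] && [F false]]]

13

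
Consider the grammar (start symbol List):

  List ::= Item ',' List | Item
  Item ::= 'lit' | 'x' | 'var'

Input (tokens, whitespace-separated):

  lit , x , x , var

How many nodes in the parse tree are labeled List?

4

[List [Item lit] , [List [Item x] , [List [Item x] , [List [Item var]]]]]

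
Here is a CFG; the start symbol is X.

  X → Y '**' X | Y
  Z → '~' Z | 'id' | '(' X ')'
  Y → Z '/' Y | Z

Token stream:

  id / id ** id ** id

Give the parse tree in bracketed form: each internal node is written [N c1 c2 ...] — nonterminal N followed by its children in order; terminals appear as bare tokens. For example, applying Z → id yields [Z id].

X
Y ** X
Z / Y ** X
id / Y ** X
id / Z ** X
id / id ** X
id / id ** Y ** X
id / id ** Z ** X
id / id ** id ** X
id / id ** id ** Y
id / id ** id ** Z
id / id ** id ** id

[X [Y [Z id] / [Y [Z id]]] ** [X [Y [Z id]] ** [X [Y [Z id]]]]]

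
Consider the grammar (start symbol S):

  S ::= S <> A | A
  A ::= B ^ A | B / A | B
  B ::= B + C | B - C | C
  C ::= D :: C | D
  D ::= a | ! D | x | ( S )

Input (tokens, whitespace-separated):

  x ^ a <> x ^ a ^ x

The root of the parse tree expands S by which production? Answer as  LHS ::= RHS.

S ::= S <> A

[S [S [A [B [C [D x]]] ^ [A [B [C [D a]]]]]] <> [A [B [C [D x]]] ^ [A [B [C [D a]]] ^ [A [B [C [D x]]]]]]]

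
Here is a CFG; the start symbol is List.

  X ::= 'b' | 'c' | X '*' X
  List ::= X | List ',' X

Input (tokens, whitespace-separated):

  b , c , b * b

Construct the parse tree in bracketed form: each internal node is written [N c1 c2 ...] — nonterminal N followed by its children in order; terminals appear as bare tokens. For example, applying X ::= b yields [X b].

[List [List [List [X b]] , [X c]] , [X [X b] * [X b]]]

List
List , X
List , X , X
X , X , X
b , X , X
b , c , X
b , c , X * X
b , c , b * X
b , c , b * b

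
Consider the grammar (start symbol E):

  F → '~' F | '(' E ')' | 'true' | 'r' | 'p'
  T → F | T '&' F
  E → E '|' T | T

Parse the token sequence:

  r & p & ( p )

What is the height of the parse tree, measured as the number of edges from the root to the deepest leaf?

[E [T [T [T [F r]] & [F p]] & [F ( [E [T [F p]]] )]]]

6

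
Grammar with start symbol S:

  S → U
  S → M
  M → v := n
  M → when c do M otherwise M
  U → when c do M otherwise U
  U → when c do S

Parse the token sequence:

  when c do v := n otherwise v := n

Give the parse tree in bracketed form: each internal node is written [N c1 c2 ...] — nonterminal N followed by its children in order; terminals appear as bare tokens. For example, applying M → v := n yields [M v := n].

S
M
when c do M otherwise M
when c do v := n otherwise M
when c do v := n otherwise v := n

[S [M when c do [M v := n] otherwise [M v := n]]]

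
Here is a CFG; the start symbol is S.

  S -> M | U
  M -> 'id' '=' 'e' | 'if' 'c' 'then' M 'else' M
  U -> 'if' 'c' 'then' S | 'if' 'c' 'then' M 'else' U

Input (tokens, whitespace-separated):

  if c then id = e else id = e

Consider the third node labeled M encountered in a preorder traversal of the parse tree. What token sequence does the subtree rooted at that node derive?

id = e

[S [M if c then [M id = e] else [M id = e]]]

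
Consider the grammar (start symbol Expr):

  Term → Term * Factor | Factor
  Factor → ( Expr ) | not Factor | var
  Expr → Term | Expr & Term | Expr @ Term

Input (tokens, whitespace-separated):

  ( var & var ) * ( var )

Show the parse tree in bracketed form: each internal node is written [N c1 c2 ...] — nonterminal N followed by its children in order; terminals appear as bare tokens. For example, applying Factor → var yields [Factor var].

Expr
Term
Term * Factor
Factor * Factor
( Expr ) * Factor
( Expr & Term ) * Factor
( Term & Term ) * Factor
( Factor & Term ) * Factor
( var & Term ) * Factor
( var & Factor ) * Factor
( var & var ) * Factor
( var & var ) * ( Expr )
( var & var ) * ( Term )
( var & var ) * ( Factor )
( var & var ) * ( var )

[Expr [Term [Term [Factor ( [Expr [Expr [Term [Factor var]]] & [Term [Factor var]]] )]] * [Factor ( [Expr [Term [Factor var]]] )]]]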